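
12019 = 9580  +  2439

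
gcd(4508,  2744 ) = 196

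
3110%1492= 126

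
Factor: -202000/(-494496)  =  2^( - 1 )*3^( - 2)*5^3*17^( - 1) = 125/306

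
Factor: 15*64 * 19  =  18240=2^6*3^1 * 5^1*19^1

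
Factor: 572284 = 2^2*173^1*827^1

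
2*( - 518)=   -1036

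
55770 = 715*78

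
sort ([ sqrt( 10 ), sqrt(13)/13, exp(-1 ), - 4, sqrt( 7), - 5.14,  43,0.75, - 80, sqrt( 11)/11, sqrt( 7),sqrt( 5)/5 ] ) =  [ - 80, - 5.14, - 4, sqrt( 13 )/13, sqrt (11)/11,exp( - 1), sqrt( 5 ) /5, 0.75, sqrt (7 ), sqrt (7 ), sqrt( 10), 43]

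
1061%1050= 11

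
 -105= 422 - 527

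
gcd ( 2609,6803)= 1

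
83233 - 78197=5036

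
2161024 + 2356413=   4517437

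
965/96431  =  965/96431 =0.01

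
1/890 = 1/890 =0.00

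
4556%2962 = 1594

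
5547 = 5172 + 375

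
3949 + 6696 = 10645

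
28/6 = 14/3 = 4.67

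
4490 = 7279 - 2789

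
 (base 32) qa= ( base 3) 1011012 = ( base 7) 2312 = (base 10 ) 842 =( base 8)1512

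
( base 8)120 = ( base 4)1100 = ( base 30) 2k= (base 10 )80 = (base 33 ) 2e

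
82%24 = 10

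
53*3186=168858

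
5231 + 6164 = 11395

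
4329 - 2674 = 1655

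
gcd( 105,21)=21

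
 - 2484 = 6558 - 9042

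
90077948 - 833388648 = -743310700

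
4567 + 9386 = 13953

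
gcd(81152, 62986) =2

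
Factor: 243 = 3^5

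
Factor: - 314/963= - 2^1*3^(-2)*107^(  -  1)*157^1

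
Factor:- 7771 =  - 19^1*409^1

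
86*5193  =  446598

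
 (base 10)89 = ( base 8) 131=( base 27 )38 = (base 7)155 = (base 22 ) 41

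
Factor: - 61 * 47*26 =-74542 = - 2^1 * 13^1*47^1*61^1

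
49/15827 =1/323 = 0.00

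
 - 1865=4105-5970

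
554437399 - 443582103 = 110855296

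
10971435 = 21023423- 10051988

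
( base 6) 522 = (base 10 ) 194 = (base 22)8i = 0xc2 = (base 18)AE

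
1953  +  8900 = 10853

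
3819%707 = 284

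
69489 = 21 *3309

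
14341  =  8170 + 6171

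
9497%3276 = 2945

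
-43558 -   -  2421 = -41137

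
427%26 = 11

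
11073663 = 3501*3163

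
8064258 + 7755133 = 15819391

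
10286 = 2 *5143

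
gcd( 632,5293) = 79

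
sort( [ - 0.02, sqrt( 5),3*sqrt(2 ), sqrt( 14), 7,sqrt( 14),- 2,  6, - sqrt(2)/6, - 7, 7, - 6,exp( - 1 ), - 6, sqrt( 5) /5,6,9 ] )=[ - 7, - 6, - 6, - 2,  -  sqrt( 2)/6 , - 0.02, exp( - 1) , sqrt( 5)/5,sqrt( 5 ),sqrt( 14 ),sqrt (14),3*sqrt( 2),6,6,7,7, 9] 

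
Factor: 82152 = 2^3*3^2*7^1*163^1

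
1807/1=1807 = 1807.00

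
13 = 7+6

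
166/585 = 166/585 = 0.28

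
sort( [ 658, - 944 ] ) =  [ - 944, 658 ]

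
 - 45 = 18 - 63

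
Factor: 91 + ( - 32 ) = 59 = 59^1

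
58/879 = 58/879 = 0.07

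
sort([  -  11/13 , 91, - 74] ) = [-74, - 11/13,91] 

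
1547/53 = 29 + 10/53= 29.19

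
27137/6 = 27137/6 = 4522.83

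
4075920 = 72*56610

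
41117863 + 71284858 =112402721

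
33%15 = 3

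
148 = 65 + 83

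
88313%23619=17456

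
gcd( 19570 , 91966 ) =2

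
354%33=24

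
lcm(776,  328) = 31816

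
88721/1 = 88721 = 88721.00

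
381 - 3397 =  - 3016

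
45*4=180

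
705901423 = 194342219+511559204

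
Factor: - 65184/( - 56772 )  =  2^3*3^( - 1 ) * 7^1*19^( - 1)*83^(- 1 )*97^1=5432/4731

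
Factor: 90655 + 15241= 2^3*7^1*31^1*61^1 = 105896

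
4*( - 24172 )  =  -96688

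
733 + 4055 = 4788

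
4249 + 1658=5907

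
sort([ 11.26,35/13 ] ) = [35/13,11.26]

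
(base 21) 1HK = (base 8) 1462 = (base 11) 684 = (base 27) 138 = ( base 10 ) 818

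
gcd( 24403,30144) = 1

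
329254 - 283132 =46122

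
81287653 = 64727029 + 16560624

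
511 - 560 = -49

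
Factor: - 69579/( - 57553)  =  81/67 = 3^4*67^( - 1) 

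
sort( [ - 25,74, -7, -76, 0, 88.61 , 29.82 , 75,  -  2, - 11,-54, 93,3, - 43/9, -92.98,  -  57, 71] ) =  [-92.98, - 76,-57,- 54,-25,-11 , - 7, -43/9, - 2,0, 3,29.82,71,74,75 , 88.61,93] 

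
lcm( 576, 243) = 15552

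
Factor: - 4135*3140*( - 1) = 12983900 = 2^2*5^2*157^1*827^1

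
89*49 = 4361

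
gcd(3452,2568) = 4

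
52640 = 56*940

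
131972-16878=115094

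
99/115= 99/115 =0.86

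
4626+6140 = 10766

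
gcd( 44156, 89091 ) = 19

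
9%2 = 1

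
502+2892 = 3394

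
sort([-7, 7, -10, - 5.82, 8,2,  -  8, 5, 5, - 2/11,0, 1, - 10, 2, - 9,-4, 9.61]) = [- 10,-10,-9,-8, - 7,  -  5.82,  -  4,  -  2/11,0,1, 2,2,5, 5, 7,8, 9.61 ] 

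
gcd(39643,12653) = 1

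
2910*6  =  17460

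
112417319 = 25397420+87019899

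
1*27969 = 27969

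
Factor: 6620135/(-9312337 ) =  - 5^1*19^(-1 ) * 89^( -1)*827^1*1601^1 * 5507^( - 1 ) 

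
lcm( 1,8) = 8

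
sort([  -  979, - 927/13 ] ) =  [ - 979,  -  927/13 ] 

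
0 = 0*85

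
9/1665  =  1/185 = 0.01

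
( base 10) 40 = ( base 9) 44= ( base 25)1F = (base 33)17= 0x28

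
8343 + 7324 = 15667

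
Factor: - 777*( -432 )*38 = 12755232 = 2^5*3^4*7^1*19^1*37^1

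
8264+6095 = 14359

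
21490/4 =5372+1/2 =5372.50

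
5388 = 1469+3919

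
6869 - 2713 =4156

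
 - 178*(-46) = 8188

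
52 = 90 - 38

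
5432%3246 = 2186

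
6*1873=11238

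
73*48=3504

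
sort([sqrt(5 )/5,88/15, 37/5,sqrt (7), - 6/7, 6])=[  -  6/7, sqrt( 5)/5 , sqrt (7) , 88/15,6,37/5] 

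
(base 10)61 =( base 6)141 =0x3D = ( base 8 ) 75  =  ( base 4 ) 331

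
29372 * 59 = 1732948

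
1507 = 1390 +117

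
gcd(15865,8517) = 167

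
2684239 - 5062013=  - 2377774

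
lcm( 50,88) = 2200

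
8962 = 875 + 8087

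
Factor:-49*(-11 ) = 7^2*11^1 = 539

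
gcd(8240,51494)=2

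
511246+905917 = 1417163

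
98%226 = 98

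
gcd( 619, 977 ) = 1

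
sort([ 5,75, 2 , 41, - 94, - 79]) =[ - 94, - 79,2, 5, 41 , 75]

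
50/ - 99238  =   - 1 + 49594/49619= - 0.00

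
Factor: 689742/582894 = 723/611 = 3^1 * 13^ ( - 1 ) * 47^(- 1 ) * 241^1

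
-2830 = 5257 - 8087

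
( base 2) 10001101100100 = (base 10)9060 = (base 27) cbf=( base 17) 1E5G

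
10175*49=498575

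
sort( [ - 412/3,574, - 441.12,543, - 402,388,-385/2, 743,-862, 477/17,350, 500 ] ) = [ - 862, - 441.12, - 402,-385/2 , - 412/3,477/17 , 350, 388,  500,543, 574,743]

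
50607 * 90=4554630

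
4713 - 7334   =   - 2621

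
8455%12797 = 8455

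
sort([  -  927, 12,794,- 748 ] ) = [ -927,-748, 12, 794]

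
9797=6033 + 3764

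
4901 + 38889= 43790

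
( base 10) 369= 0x171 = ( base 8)561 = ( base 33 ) B6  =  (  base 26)e5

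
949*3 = 2847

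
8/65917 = 8/65917 = 0.00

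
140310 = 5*28062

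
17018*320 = 5445760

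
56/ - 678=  - 1 + 311/339 = -0.08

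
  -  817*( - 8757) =7154469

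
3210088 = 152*21119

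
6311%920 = 791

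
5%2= 1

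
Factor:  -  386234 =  -2^1 *113^1*1709^1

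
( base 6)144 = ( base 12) 54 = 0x40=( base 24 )2g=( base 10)64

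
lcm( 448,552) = 30912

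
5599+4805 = 10404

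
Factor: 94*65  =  6110 = 2^1*5^1*13^1*47^1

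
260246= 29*8974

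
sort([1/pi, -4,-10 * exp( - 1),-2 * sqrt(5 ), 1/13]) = [ -2*sqrt(5), - 4, - 10 * exp( - 1),1/13 , 1/pi]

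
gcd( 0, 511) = 511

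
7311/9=2437/3 = 812.33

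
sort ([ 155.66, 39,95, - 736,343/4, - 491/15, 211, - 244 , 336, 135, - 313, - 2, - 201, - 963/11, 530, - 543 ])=[ - 736,  -  543, - 313, - 244, - 201,-963/11, - 491/15, - 2, 39,343/4, 95, 135, 155.66, 211 , 336, 530 ]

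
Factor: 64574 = 2^1*83^1 * 389^1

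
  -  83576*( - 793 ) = 66275768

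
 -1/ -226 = 1/226 =0.00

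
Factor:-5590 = -2^1*5^1*13^1 * 43^1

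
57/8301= 19/2767 = 0.01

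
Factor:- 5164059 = -3^1*29^1 * 59357^1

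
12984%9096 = 3888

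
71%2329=71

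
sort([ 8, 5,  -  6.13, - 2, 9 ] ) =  [ - 6.13,-2  ,  5,8, 9] 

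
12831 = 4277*3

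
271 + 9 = 280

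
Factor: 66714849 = 3^2*823^1*9007^1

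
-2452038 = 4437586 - 6889624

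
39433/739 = 39433/739 = 53.36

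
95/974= 95/974 = 0.10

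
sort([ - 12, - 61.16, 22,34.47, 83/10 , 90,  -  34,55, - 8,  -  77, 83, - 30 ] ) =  [  -  77, - 61.16, - 34 ,- 30,- 12, - 8 , 83/10, 22, 34.47,55 , 83, 90 ] 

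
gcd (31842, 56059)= 61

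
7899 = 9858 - 1959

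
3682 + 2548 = 6230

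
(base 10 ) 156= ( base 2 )10011100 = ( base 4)2130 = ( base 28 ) 5g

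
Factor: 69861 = 3^1*11^1 * 29^1*73^1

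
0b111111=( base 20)33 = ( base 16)3f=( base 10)63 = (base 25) 2D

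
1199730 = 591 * 2030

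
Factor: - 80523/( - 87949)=3^2*23^1*37^( - 1 )*389^1*2377^( - 1 )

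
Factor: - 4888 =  - 2^3  *13^1  *  47^1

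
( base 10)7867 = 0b1111010111011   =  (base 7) 31636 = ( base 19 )12F1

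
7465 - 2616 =4849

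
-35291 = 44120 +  - 79411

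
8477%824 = 237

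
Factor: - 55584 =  - 2^5*3^2*193^1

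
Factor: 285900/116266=150/61  =  2^1 * 3^1*5^2*61^( - 1 ) 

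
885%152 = 125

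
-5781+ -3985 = -9766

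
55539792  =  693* 80144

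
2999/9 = 333  +  2/9 = 333.22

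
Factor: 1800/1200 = 2^( -1 )* 3^1 = 3/2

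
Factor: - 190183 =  - 7^1*101^1*269^1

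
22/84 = 11/42 =0.26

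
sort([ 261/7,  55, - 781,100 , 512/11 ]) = [ - 781,261/7,512/11,55, 100]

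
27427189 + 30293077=57720266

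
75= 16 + 59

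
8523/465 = 2841/155 = 18.33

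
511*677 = 345947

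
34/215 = 34/215 = 0.16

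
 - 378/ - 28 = 13 + 1/2 = 13.50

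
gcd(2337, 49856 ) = 779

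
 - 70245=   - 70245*1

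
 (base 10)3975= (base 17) DCE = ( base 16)f87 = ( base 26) 5MN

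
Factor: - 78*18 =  - 2^2*3^3 * 13^1 = - 1404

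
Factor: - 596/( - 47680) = 2^( - 4)*5^(  -  1)= 1/80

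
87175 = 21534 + 65641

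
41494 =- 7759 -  - 49253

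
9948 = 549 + 9399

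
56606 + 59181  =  115787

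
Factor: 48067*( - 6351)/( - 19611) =101757839/6537 = 3^( - 1)*29^1*71^1 * 73^1*677^1*2179^ ( - 1 )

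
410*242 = 99220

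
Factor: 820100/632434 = 410050/316217 = 2^1*5^2*11^(-1)*17^(-1 )*19^( - 1)*59^1*89^(-1 )*139^1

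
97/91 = 97/91 = 1.07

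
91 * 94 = 8554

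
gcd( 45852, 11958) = 6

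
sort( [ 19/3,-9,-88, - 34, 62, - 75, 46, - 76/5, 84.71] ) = [ -88, - 75, - 34,-76/5,-9, 19/3, 46 , 62,84.71]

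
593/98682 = 593/98682  =  0.01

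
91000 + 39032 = 130032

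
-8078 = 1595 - 9673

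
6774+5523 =12297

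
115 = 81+34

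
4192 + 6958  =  11150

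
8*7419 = 59352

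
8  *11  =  88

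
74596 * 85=6340660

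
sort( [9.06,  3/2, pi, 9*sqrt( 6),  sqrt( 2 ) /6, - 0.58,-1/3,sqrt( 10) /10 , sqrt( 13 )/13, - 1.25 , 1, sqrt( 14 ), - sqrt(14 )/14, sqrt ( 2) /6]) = [- 1.25,-0.58, - 1/3,  -  sqrt( 14)/14, sqrt(2) /6, sqrt( 2)/6, sqrt(13)/13, sqrt( 10) /10, 1, 3/2, pi,sqrt(14 ), 9.06,9*sqrt (6)]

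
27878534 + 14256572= 42135106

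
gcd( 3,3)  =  3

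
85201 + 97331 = 182532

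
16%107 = 16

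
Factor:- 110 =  - 2^1*5^1*11^1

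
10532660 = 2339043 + 8193617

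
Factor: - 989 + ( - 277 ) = -1266=-  2^1* 3^1*211^1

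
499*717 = 357783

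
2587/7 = 2587/7 =369.57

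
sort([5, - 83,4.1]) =[ - 83, 4.1, 5] 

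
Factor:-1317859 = -19^1 *139^1 * 499^1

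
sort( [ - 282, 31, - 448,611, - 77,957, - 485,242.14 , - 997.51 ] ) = [ - 997.51, - 485, - 448, - 282, - 77,31,242.14,611,957]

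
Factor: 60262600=2^3 * 5^2*59^1*5107^1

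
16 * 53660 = 858560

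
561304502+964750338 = 1526054840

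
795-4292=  - 3497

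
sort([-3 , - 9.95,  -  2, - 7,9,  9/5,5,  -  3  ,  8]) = [ - 9.95,-7,-3, - 3, - 2,9/5, 5, 8,9]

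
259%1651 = 259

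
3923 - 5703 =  - 1780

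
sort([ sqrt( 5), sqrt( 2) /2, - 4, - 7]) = [ - 7, - 4,  sqrt( 2 ) /2,  sqrt( 5)]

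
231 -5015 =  - 4784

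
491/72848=491/72848 = 0.01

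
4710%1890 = 930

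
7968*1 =7968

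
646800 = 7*92400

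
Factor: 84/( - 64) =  - 2^( - 4 )*3^1*7^1=-21/16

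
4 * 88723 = 354892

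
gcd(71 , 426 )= 71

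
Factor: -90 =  - 2^1*3^2*5^1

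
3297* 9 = 29673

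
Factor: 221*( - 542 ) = - 2^1*13^1 *17^1*271^1  =  - 119782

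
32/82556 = 8/20639 = 0.00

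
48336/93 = 16112/31   =  519.74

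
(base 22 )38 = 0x4A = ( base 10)74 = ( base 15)4E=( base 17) 46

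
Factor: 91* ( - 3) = -3^1*7^1*13^1 = - 273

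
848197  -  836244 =11953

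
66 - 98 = - 32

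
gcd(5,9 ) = 1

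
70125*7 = 490875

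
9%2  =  1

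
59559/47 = 1267 + 10/47= 1267.21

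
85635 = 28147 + 57488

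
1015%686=329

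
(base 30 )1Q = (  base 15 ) 3B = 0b111000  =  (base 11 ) 51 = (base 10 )56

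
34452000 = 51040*675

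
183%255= 183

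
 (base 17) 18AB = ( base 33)6qe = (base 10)7406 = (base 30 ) 86q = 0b1110011101110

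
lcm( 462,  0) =0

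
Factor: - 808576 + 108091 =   -  700485 = - 3^1 * 5^1*17^1*41^1*67^1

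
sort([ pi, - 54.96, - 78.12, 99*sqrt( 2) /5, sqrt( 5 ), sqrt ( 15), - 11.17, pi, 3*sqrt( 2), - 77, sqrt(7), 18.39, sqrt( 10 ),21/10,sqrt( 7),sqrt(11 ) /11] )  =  [ - 78.12, - 77, - 54.96, - 11.17, sqrt( 11)/11, 21/10, sqrt (5),sqrt ( 7), sqrt( 7), pi,pi , sqrt( 10), sqrt(15 ), 3*sqrt( 2), 18.39,99*sqrt(2) /5]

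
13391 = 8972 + 4419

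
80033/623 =128+289/623=128.46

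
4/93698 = 2/46849 = 0.00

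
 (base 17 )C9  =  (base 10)213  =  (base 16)d5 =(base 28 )7h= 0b11010101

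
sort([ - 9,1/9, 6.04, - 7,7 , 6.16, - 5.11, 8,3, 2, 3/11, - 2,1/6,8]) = [-9, - 7, - 5.11,- 2, 1/9, 1/6, 3/11 , 2 , 3, 6.04,6.16, 7,8, 8]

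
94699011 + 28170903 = 122869914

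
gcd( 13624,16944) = 8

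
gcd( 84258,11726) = 2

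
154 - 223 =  - 69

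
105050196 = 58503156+46547040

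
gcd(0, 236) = 236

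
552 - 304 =248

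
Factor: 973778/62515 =2^1*5^(  -  1 )*13^2 * 43^1*67^1*12503^ (-1 )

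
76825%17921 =5141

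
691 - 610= 81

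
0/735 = 0 =0.00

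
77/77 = 1 = 1.00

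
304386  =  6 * 50731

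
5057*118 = 596726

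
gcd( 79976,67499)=1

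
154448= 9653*16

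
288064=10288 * 28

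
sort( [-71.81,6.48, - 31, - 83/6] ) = [ - 71.81, - 31, - 83/6, 6.48 ] 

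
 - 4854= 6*( -809) 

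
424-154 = 270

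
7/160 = 7/160 = 0.04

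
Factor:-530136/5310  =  - 2^2*5^(  -  1 )*37^1*59^(  -  1)*199^1 = - 29452/295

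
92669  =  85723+6946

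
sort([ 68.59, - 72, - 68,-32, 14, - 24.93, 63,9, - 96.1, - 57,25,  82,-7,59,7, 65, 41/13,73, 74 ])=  [ - 96.1, - 72, - 68, - 57,  -  32,-24.93,  -  7, 41/13,7,9,14,25 , 59,63,65,  68.59,  73, 74,82] 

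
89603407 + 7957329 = 97560736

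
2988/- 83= - 36/1 = -36.00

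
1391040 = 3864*360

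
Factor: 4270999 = 1993^1*2143^1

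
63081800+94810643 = 157892443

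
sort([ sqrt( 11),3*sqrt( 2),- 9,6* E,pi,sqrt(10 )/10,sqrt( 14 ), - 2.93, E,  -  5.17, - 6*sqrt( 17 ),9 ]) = [ - 6*sqrt( 17 ), - 9,  -  5.17, - 2.93,sqrt( 10)/10,E, pi,sqrt(11 ),sqrt( 14),3*sqrt(2), 9 , 6*E ] 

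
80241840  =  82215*976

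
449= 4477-4028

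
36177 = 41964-5787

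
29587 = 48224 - 18637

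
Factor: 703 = 19^1*37^1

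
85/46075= 17/9215 = 0.00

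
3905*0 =0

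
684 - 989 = -305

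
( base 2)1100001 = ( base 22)49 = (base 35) 2R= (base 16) 61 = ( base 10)97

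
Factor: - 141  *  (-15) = 3^2* 5^1*47^1 = 2115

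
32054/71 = 32054/71 = 451.46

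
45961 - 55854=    - 9893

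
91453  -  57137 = 34316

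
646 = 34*19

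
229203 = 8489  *27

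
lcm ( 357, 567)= 9639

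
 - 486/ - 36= 13 + 1/2 =13.50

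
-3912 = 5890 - 9802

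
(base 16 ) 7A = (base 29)46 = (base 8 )172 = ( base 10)122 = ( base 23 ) 57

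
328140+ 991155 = 1319295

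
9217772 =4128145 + 5089627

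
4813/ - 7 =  - 4813/7 = - 687.57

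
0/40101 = 0 = 0.00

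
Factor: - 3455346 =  - 2^1*3^1 *47^1*12253^1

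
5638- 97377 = -91739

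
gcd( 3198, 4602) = 78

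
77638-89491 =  - 11853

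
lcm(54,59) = 3186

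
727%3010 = 727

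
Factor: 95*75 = 3^1* 5^3*19^1= 7125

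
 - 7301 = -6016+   -  1285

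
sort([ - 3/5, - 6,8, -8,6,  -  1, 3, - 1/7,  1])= [ - 8 , -6, - 1, - 3/5, - 1/7, 1,3, 6,8]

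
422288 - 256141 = 166147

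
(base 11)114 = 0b10001000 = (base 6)344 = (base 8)210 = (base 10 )136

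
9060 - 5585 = 3475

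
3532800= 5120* 690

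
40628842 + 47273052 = 87901894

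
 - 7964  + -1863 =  - 9827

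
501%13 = 7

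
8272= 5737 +2535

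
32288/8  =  4036  =  4036.00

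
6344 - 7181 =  - 837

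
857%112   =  73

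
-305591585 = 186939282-492530867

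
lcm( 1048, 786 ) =3144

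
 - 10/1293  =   - 1 + 1283/1293=- 0.01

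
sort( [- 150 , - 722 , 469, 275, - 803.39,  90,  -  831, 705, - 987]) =[ - 987, - 831, - 803.39,  -  722, - 150,  90,275,469, 705] 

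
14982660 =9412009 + 5570651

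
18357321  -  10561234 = 7796087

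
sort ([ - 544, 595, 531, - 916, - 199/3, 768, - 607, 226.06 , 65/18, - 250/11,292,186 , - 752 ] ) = [ - 916, - 752, - 607, - 544, - 199/3, - 250/11, 65/18, 186, 226.06, 292, 531, 595, 768 ]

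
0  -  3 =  - 3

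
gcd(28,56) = 28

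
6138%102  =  18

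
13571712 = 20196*672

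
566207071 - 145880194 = 420326877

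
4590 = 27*170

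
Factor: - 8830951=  - 83^1*106397^1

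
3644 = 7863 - 4219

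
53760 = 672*80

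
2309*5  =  11545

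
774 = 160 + 614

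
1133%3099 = 1133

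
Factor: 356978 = 2^1*178489^1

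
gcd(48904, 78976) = 8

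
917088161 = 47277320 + 869810841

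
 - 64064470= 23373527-87437997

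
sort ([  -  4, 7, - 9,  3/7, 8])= [ - 9,-4,3/7  ,  7,8 ]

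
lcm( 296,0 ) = 0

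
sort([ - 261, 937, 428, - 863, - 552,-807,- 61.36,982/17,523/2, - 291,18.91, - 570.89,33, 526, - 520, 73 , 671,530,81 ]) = [ - 863 , - 807, - 570.89, - 552, - 520, - 291,-261, - 61.36,18.91,33,982/17, 73,81, 523/2, 428, 526,530,671,937]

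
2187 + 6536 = 8723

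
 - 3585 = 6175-9760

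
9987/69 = 144 + 17/23 = 144.74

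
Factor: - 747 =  - 3^2*83^1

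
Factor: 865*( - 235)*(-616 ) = 125217400= 2^3 * 5^2*7^1*11^1*47^1 * 173^1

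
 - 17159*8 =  - 137272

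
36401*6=218406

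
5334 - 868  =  4466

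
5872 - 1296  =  4576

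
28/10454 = 14/5227 = 0.00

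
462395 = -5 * ( - 92479 )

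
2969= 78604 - 75635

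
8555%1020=395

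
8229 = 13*633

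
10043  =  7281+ 2762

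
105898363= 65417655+40480708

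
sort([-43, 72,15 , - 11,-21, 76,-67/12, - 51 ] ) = [ - 51, - 43,- 21 ,-11,-67/12,  15, 72, 76]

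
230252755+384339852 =614592607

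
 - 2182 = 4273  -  6455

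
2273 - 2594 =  - 321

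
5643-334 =5309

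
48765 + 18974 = 67739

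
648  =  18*36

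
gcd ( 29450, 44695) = 5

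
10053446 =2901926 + 7151520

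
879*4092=3596868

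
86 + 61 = 147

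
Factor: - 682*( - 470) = 2^2*5^1*11^1*31^1*47^1= 320540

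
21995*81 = 1781595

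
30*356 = 10680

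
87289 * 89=7768721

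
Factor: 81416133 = 3^2*109^1*149^1 * 557^1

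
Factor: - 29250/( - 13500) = 2^( - 1)*3^( - 1) * 13^1 = 13/6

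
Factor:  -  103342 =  - 2^1*163^1 * 317^1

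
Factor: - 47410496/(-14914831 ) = 2^6*7^1*17^( - 1) * 97^1* 1091^1 *877343^( - 1)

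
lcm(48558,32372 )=97116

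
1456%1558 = 1456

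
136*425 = 57800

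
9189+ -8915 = 274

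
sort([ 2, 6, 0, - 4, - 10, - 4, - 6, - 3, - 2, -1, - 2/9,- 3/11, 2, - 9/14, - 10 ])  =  [ - 10, - 10,- 6, - 4, - 4, - 3, - 2, - 1,-9/14, - 3/11,- 2/9,0,  2, 2, 6]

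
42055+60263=102318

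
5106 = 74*69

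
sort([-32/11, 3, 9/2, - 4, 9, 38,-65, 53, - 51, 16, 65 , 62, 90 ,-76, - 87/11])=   [-76,-65,-51,-87/11, - 4  , - 32/11,3, 9/2,9, 16,38, 53, 62, 65,90]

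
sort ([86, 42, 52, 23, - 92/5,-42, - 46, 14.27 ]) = [-46, - 42, - 92/5,14.27,23 , 42, 52, 86 ] 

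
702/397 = 1 + 305/397 = 1.77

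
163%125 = 38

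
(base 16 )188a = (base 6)45030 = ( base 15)1CDC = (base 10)6282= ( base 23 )bk3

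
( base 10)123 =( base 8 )173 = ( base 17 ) 74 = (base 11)102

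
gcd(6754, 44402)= 2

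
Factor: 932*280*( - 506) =-2^6*5^1 * 7^1*11^1 * 23^1*233^1 = - 132045760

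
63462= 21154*3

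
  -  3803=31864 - 35667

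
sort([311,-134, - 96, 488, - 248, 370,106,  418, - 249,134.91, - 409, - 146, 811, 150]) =[ - 409, - 249, - 248, - 146, - 134 ,-96,106,134.91, 150,311,370,418, 488,811 ] 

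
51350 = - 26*( - 1975 )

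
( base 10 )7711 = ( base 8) 17037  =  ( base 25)C8B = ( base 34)6mr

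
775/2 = 387  +  1/2=387.50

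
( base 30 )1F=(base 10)45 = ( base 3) 1200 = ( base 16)2d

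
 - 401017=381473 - 782490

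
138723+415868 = 554591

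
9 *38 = 342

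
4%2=0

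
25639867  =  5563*4609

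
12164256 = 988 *12312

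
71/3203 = 71/3203 = 0.02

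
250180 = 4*62545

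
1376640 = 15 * 91776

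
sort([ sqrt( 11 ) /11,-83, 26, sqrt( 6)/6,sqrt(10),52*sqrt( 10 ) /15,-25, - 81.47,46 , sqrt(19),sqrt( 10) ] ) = [  -  83, - 81.47,  -  25, sqrt(11)/11,sqrt(6 ) /6,sqrt ( 10 ),sqrt( 10 ),sqrt( 19),52 * sqrt ( 10 ) /15,26,46]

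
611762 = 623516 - 11754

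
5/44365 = 1/8873=0.00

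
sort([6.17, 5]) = [5, 6.17 ] 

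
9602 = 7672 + 1930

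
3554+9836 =13390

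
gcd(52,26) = 26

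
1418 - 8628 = - 7210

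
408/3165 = 136/1055 = 0.13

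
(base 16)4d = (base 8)115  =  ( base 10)77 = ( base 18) 45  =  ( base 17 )49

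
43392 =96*452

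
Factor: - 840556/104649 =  - 2^2*3^(- 1)*34883^(-1 )*210139^1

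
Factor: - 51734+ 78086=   26352 = 2^4*3^3*61^1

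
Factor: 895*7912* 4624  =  2^7*5^1 * 17^2*23^1*43^1*179^1 = 32743653760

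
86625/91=951 + 12/13 = 951.92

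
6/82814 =3/41407 = 0.00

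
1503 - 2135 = -632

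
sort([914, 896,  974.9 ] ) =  [ 896, 914,974.9 ]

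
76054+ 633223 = 709277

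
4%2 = 0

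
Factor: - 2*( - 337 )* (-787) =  - 530438= - 2^1 * 337^1*787^1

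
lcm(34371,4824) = 274968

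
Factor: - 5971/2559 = - 7/3  =  - 3^ ( - 1)*7^1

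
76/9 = 8 + 4/9=8.44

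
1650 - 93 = 1557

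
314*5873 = 1844122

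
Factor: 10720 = 2^5*5^1 * 67^1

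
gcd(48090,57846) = 6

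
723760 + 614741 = 1338501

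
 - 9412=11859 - 21271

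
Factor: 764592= 2^4*3^1*17^1*937^1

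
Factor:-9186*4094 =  - 2^2*3^1 * 23^1 *89^1 *1531^1 = -37607484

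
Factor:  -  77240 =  - 2^3*5^1*1931^1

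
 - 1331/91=-15 + 34/91 =- 14.63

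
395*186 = 73470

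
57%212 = 57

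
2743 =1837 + 906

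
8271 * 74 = 612054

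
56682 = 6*9447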